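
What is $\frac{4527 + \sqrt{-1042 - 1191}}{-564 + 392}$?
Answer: $- \frac{4527}{172} - \frac{i \sqrt{2233}}{172} \approx -26.32 - 0.27474 i$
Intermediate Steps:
$\frac{4527 + \sqrt{-1042 - 1191}}{-564 + 392} = \frac{4527 + \sqrt{-2233}}{-172} = \left(4527 + i \sqrt{2233}\right) \left(- \frac{1}{172}\right) = - \frac{4527}{172} - \frac{i \sqrt{2233}}{172}$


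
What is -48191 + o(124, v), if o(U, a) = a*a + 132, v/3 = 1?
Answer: -48050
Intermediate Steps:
v = 3 (v = 3*1 = 3)
o(U, a) = 132 + a**2 (o(U, a) = a**2 + 132 = 132 + a**2)
-48191 + o(124, v) = -48191 + (132 + 3**2) = -48191 + (132 + 9) = -48191 + 141 = -48050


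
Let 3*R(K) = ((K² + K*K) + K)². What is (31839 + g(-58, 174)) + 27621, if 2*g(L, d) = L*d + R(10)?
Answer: 61764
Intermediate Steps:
R(K) = (K + 2*K²)²/3 (R(K) = ((K² + K*K) + K)²/3 = ((K² + K²) + K)²/3 = (2*K² + K)²/3 = (K + 2*K²)²/3)
g(L, d) = 7350 + L*d/2 (g(L, d) = (L*d + (⅓)*10²*(1 + 2*10)²)/2 = (L*d + (⅓)*100*(1 + 20)²)/2 = (L*d + (⅓)*100*21²)/2 = (L*d + (⅓)*100*441)/2 = (L*d + 14700)/2 = (14700 + L*d)/2 = 7350 + L*d/2)
(31839 + g(-58, 174)) + 27621 = (31839 + (7350 + (½)*(-58)*174)) + 27621 = (31839 + (7350 - 5046)) + 27621 = (31839 + 2304) + 27621 = 34143 + 27621 = 61764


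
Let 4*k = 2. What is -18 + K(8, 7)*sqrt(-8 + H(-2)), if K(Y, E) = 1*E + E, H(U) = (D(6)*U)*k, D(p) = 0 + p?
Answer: -18 + 14*I*sqrt(14) ≈ -18.0 + 52.383*I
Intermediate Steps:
D(p) = p
k = 1/2 (k = (1/4)*2 = 1/2 ≈ 0.50000)
H(U) = 3*U (H(U) = (6*U)*(1/2) = 3*U)
K(Y, E) = 2*E (K(Y, E) = E + E = 2*E)
-18 + K(8, 7)*sqrt(-8 + H(-2)) = -18 + (2*7)*sqrt(-8 + 3*(-2)) = -18 + 14*sqrt(-8 - 6) = -18 + 14*sqrt(-14) = -18 + 14*(I*sqrt(14)) = -18 + 14*I*sqrt(14)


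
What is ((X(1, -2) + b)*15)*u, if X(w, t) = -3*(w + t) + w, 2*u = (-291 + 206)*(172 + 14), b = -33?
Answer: 3438675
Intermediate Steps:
u = -7905 (u = ((-291 + 206)*(172 + 14))/2 = (-85*186)/2 = (½)*(-15810) = -7905)
X(w, t) = -3*t - 2*w (X(w, t) = -3*(t + w) + w = (-3*t - 3*w) + w = -3*t - 2*w)
((X(1, -2) + b)*15)*u = (((-3*(-2) - 2*1) - 33)*15)*(-7905) = (((6 - 2) - 33)*15)*(-7905) = ((4 - 33)*15)*(-7905) = -29*15*(-7905) = -435*(-7905) = 3438675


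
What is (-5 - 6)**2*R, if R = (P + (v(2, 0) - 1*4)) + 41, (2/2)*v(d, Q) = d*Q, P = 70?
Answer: 12947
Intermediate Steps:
v(d, Q) = Q*d (v(d, Q) = d*Q = Q*d)
R = 107 (R = (70 + (0*2 - 1*4)) + 41 = (70 + (0 - 4)) + 41 = (70 - 4) + 41 = 66 + 41 = 107)
(-5 - 6)**2*R = (-5 - 6)**2*107 = (-11)**2*107 = 121*107 = 12947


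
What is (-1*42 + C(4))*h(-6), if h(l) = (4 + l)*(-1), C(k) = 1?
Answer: -82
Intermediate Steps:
h(l) = -4 - l
(-1*42 + C(4))*h(-6) = (-1*42 + 1)*(-4 - 1*(-6)) = (-42 + 1)*(-4 + 6) = -41*2 = -82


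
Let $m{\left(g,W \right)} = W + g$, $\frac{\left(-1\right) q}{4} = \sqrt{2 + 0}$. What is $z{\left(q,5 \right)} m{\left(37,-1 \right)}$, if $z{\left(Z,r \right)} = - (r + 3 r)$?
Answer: $-720$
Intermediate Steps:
$q = - 4 \sqrt{2}$ ($q = - 4 \sqrt{2 + 0} = - 4 \sqrt{2} \approx -5.6569$)
$z{\left(Z,r \right)} = - 4 r$
$z{\left(q,5 \right)} m{\left(37,-1 \right)} = \left(-4\right) 5 \left(-1 + 37\right) = \left(-20\right) 36 = -720$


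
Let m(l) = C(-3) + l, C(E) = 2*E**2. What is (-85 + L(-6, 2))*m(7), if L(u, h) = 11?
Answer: -1850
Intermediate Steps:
m(l) = 18 + l (m(l) = 2*(-3)**2 + l = 2*9 + l = 18 + l)
(-85 + L(-6, 2))*m(7) = (-85 + 11)*(18 + 7) = -74*25 = -1850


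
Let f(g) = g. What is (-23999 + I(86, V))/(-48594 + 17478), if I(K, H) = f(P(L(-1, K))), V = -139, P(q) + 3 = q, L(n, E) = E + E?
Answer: 11915/15558 ≈ 0.76584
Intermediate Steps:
L(n, E) = 2*E
P(q) = -3 + q
I(K, H) = -3 + 2*K
(-23999 + I(86, V))/(-48594 + 17478) = (-23999 + (-3 + 2*86))/(-48594 + 17478) = (-23999 + (-3 + 172))/(-31116) = (-23999 + 169)*(-1/31116) = -23830*(-1/31116) = 11915/15558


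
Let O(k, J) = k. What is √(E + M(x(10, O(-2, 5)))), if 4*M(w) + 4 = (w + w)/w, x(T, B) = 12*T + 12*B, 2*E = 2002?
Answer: √4002/2 ≈ 31.631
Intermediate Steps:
E = 1001 (E = (½)*2002 = 1001)
x(T, B) = 12*B + 12*T
M(w) = -½ (M(w) = -1 + ((w + w)/w)/4 = -1 + ((2*w)/w)/4 = -1 + (¼)*2 = -1 + ½ = -½)
√(E + M(x(10, O(-2, 5)))) = √(1001 - ½) = √(2001/2) = √4002/2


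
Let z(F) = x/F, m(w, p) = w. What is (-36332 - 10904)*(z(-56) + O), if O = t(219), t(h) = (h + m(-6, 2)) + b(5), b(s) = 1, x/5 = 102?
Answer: -9678319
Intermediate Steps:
x = 510 (x = 5*102 = 510)
t(h) = -5 + h (t(h) = (h - 6) + 1 = (-6 + h) + 1 = -5 + h)
O = 214 (O = -5 + 219 = 214)
z(F) = 510/F
(-36332 - 10904)*(z(-56) + O) = (-36332 - 10904)*(510/(-56) + 214) = -47236*(510*(-1/56) + 214) = -47236*(-255/28 + 214) = -47236*5737/28 = -9678319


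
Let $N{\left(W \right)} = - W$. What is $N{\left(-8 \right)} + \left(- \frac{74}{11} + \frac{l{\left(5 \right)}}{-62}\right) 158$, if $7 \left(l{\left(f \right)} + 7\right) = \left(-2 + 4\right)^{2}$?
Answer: $- \frac{2478963}{2387} \approx -1038.5$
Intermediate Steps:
$l{\left(f \right)} = - \frac{45}{7}$ ($l{\left(f \right)} = -7 + \frac{\left(-2 + 4\right)^{2}}{7} = -7 + \frac{2^{2}}{7} = -7 + \frac{1}{7} \cdot 4 = -7 + \frac{4}{7} = - \frac{45}{7}$)
$N{\left(-8 \right)} + \left(- \frac{74}{11} + \frac{l{\left(5 \right)}}{-62}\right) 158 = \left(-1\right) \left(-8\right) + \left(- \frac{74}{11} - \frac{45}{7 \left(-62\right)}\right) 158 = 8 + \left(\left(-74\right) \frac{1}{11} - - \frac{45}{434}\right) 158 = 8 + \left(- \frac{74}{11} + \frac{45}{434}\right) 158 = 8 - \frac{2498059}{2387} = - \frac{2478963}{2387}$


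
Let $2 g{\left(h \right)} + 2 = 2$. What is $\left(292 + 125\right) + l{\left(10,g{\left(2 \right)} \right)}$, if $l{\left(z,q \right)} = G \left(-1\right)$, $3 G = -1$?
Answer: $\frac{1252}{3} \approx 417.33$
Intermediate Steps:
$G = - \frac{1}{3}$ ($G = \frac{1}{3} \left(-1\right) = - \frac{1}{3} \approx -0.33333$)
$g{\left(h \right)} = 0$ ($g{\left(h \right)} = -1 + \frac{1}{2} \cdot 2 = -1 + 1 = 0$)
$l{\left(z,q \right)} = \frac{1}{3}$ ($l{\left(z,q \right)} = \left(- \frac{1}{3}\right) \left(-1\right) = \frac{1}{3}$)
$\left(292 + 125\right) + l{\left(10,g{\left(2 \right)} \right)} = \left(292 + 125\right) + \frac{1}{3} = 417 + \frac{1}{3} = \frac{1252}{3}$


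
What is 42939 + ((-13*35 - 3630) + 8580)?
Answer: 47434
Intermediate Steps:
42939 + ((-13*35 - 3630) + 8580) = 42939 + ((-455 - 3630) + 8580) = 42939 + (-4085 + 8580) = 42939 + 4495 = 47434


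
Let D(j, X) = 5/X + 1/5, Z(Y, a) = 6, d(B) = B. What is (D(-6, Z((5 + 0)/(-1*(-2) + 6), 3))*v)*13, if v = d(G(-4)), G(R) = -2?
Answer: -403/15 ≈ -26.867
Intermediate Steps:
v = -2
D(j, X) = ⅕ + 5/X (D(j, X) = 5/X + 1*(⅕) = 5/X + ⅕ = ⅕ + 5/X)
(D(-6, Z((5 + 0)/(-1*(-2) + 6), 3))*v)*13 = (((⅕)*(25 + 6)/6)*(-2))*13 = (((⅕)*(⅙)*31)*(-2))*13 = ((31/30)*(-2))*13 = -31/15*13 = -403/15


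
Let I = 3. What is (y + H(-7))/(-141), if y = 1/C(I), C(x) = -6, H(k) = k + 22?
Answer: -89/846 ≈ -0.10520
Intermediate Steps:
H(k) = 22 + k
y = -⅙ (y = 1/(-6) = -⅙ ≈ -0.16667)
(y + H(-7))/(-141) = (-⅙ + (22 - 7))/(-141) = (-⅙ + 15)*(-1/141) = (89/6)*(-1/141) = -89/846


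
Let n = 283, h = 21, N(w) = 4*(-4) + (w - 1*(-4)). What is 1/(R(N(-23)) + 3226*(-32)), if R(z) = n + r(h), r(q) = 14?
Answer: -1/102935 ≈ -9.7149e-6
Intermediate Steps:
N(w) = -12 + w (N(w) = -16 + (w + 4) = -16 + (4 + w) = -12 + w)
R(z) = 297 (R(z) = 283 + 14 = 297)
1/(R(N(-23)) + 3226*(-32)) = 1/(297 + 3226*(-32)) = 1/(297 - 103232) = 1/(-102935) = -1/102935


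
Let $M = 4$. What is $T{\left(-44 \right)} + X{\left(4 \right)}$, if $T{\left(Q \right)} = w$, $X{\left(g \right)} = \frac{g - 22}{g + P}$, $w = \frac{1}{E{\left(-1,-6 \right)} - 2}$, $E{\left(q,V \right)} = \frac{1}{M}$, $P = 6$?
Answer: $- \frac{83}{35} \approx -2.3714$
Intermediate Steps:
$E{\left(q,V \right)} = \frac{1}{4}$
$w = - \frac{4}{7}$ ($w = \frac{1}{\frac{1}{4} - 2} = \frac{1}{- \frac{7}{4}} = - \frac{4}{7} \approx -0.57143$)
$X{\left(g \right)} = \frac{-22 + g}{6 + g}$ ($X{\left(g \right)} = \frac{g - 22}{g + 6} = \frac{-22 + g}{6 + g}$)
$T{\left(Q \right)} = - \frac{4}{7}$
$T{\left(-44 \right)} + X{\left(4 \right)} = - \frac{4}{7} + \frac{-22 + 4}{6 + 4} = - \frac{4}{7} + \frac{1}{10} \left(-18\right) = - \frac{4}{7} - \frac{9}{5} = - \frac{83}{35}$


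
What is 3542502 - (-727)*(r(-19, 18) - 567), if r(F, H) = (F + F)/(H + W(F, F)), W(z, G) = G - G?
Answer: 28158824/9 ≈ 3.1288e+6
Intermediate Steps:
W(z, G) = 0
r(F, H) = 2*F/H (r(F, H) = (F + F)/(H + 0) = (2*F)/H = 2*F/H)
3542502 - (-727)*(r(-19, 18) - 567) = 3542502 - (-727)*(2*(-19)/18 - 567) = 3542502 - (-727)*(2*(-19)*(1/18) - 567) = 3542502 - (-727)*(-19/9 - 567) = 3542502 - (-727)*(-5122)/9 = 3542502 - 1*3723694/9 = 3542502 - 3723694/9 = 28158824/9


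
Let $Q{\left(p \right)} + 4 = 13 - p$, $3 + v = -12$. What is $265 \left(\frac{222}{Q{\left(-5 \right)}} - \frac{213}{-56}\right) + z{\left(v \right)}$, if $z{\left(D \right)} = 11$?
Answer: $\frac{292381}{56} \approx 5221.1$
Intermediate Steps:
$v = -15$ ($v = -3 - 12 = -15$)
$Q{\left(p \right)} = 9 - p$ ($Q{\left(p \right)} = -4 - \left(-13 + p\right) = 9 - p$)
$265 \left(\frac{222}{Q{\left(-5 \right)}} - \frac{213}{-56}\right) + z{\left(v \right)} = 265 \left(\frac{222}{9 - -5} - \frac{213}{-56}\right) + 11 = 265 \left(\frac{222}{9 + 5} - - \frac{213}{56}\right) + 11 = 265 \left(\frac{222}{14} + \frac{213}{56}\right) + 11 = 265 \left(222 \cdot \frac{1}{14} + \frac{213}{56}\right) + 11 = 265 \left(\frac{111}{7} + \frac{213}{56}\right) + 11 = 265 \cdot \frac{1101}{56} + 11 = \frac{291765}{56} + 11 = \frac{292381}{56}$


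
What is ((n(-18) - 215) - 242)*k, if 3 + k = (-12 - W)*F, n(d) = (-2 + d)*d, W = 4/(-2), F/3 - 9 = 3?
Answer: 35211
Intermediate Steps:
F = 36 (F = 27 + 3*3 = 27 + 9 = 36)
W = -2 (W = 4*(-½) = -2)
n(d) = d*(-2 + d)
k = -363 (k = -3 + (-12 - 1*(-2))*36 = -3 + (-12 + 2)*36 = -3 - 10*36 = -3 - 360 = -363)
((n(-18) - 215) - 242)*k = ((-18*(-2 - 18) - 215) - 242)*(-363) = ((-18*(-20) - 215) - 242)*(-363) = ((360 - 215) - 242)*(-363) = (145 - 242)*(-363) = -97*(-363) = 35211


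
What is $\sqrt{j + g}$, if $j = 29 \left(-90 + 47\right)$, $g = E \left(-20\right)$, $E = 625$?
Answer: $i \sqrt{13747} \approx 117.25 i$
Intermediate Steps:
$g = -12500$ ($g = 625 \left(-20\right) = -12500$)
$j = -1247$ ($j = 29 \left(-43\right) = -1247$)
$\sqrt{j + g} = \sqrt{-1247 - 12500} = \sqrt{-13747} = i \sqrt{13747}$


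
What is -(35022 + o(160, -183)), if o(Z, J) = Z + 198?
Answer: -35380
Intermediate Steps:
o(Z, J) = 198 + Z
-(35022 + o(160, -183)) = -(35022 + (198 + 160)) = -(35022 + 358) = -1*35380 = -35380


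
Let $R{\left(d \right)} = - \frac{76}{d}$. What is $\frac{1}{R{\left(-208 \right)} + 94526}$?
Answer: $\frac{52}{4915371} \approx 1.0579 \cdot 10^{-5}$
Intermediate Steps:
$\frac{1}{R{\left(-208 \right)} + 94526} = \frac{1}{- \frac{76}{-208} + 94526} = \frac{1}{\left(-76\right) \left(- \frac{1}{208}\right) + 94526} = \frac{1}{\frac{19}{52} + 94526} = \frac{1}{\frac{4915371}{52}} = \frac{52}{4915371}$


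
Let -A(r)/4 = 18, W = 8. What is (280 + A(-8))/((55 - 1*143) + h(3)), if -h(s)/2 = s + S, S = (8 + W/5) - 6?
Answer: -520/253 ≈ -2.0553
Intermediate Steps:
A(r) = -72 (A(r) = -4*18 = -72)
S = 18/5 (S = (8 + 8/5) - 6 = 48/5 - 6 = 18/5 ≈ 3.6000)
h(s) = -36/5 - 2*s (h(s) = -2*(s + 18/5) = -2*(18/5 + s) = -36/5 - 2*s)
(280 + A(-8))/((55 - 1*143) + h(3)) = (280 - 72)/((55 - 1*143) + (-36/5 - 2*3)) = 208/((55 - 143) + (-36/5 - 6)) = 208/(-88 - 66/5) = 208/(-506/5) = 208*(-5/506) = -520/253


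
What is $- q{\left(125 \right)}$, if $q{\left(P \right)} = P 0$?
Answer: $0$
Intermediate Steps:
$q{\left(P \right)} = 0$
$- q{\left(125 \right)} = \left(-1\right) 0 = 0$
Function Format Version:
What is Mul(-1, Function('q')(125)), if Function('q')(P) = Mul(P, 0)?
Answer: 0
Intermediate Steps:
Function('q')(P) = 0
Mul(-1, Function('q')(125)) = Mul(-1, 0) = 0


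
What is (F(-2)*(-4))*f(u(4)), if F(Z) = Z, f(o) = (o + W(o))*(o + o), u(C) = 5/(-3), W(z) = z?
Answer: 800/9 ≈ 88.889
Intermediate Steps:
u(C) = -5/3 (u(C) = 5*(-⅓) = -5/3)
f(o) = 4*o² (f(o) = (o + o)*(o + o) = (2*o)*(2*o) = 4*o²)
(F(-2)*(-4))*f(u(4)) = (-2*(-4))*(4*(-5/3)²) = 8*(4*(25/9)) = 8*(100/9) = 800/9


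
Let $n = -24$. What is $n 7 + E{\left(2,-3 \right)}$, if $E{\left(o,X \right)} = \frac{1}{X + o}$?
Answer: $-169$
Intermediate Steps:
$n 7 + E{\left(2,-3 \right)} = \left(-24\right) 7 + \frac{1}{-3 + 2} = -168 + \frac{1}{-1} = -168 - 1 = -169$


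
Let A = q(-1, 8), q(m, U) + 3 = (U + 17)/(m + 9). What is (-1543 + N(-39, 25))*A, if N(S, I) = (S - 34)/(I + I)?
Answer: -77223/400 ≈ -193.06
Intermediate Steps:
N(S, I) = (-34 + S)/(2*I) (N(S, I) = (-34 + S)/((2*I)) = (-34 + S)*(1/(2*I)) = (-34 + S)/(2*I))
q(m, U) = -3 + (17 + U)/(9 + m) (q(m, U) = -3 + (U + 17)/(m + 9) = -3 + (17 + U)/(9 + m))
A = ⅛ (A = (-10 + 8 - 3*(-1))/(9 - 1) = (-10 + 8 + 3)/8 = (⅛)*1 = ⅛ ≈ 0.12500)
(-1543 + N(-39, 25))*A = (-1543 + (½)*(-34 - 39)/25)*(⅛) = (-1543 + (½)*(1/25)*(-73))*(⅛) = (-1543 - 73/50)*(⅛) = -77223/50*⅛ = -77223/400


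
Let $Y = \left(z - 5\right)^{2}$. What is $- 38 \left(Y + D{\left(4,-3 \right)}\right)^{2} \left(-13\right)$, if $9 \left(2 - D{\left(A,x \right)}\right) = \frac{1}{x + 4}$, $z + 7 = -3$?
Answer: $\frac{2059863416}{81} \approx 2.543 \cdot 10^{7}$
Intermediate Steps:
$z = -10$ ($z = -7 - 3 = -10$)
$D{\left(A,x \right)} = 2 - \frac{1}{9 \left(4 + x\right)}$ ($D{\left(A,x \right)} = 2 - \frac{1}{9 \left(x + 4\right)} = 2 - \frac{1}{9 \left(4 + x\right)}$)
$Y = 225$ ($Y = \left(-10 - 5\right)^{2} = \left(-15\right)^{2} = 225$)
$- 38 \left(Y + D{\left(4,-3 \right)}\right)^{2} \left(-13\right) = - 38 \left(225 + \frac{71 + 18 \left(-3\right)}{9 \left(4 - 3\right)}\right)^{2} \left(-13\right) = - 38 \left(225 + \frac{71 - 54}{9 \cdot 1}\right)^{2} \left(-13\right) = - 38 \left(225 + \frac{1}{9} \cdot 1 \cdot 17\right)^{2} \left(-13\right) = - 38 \left(225 + \frac{17}{9}\right)^{2} \left(-13\right) = - 38 \left(\frac{2042}{9}\right)^{2} \left(-13\right) = \left(-38\right) \frac{4169764}{81} \left(-13\right) = \left(- \frac{158451032}{81}\right) \left(-13\right) = \frac{2059863416}{81}$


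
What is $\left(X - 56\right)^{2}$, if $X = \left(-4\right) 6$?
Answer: $6400$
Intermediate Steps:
$X = -24$
$\left(X - 56\right)^{2} = \left(-24 - 56\right)^{2} = \left(-80\right)^{2} = 6400$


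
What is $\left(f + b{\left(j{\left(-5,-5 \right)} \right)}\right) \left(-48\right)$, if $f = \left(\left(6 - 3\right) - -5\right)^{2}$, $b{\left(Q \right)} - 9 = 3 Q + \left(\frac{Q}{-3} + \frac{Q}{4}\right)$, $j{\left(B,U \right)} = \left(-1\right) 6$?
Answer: $-2664$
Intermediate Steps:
$j{\left(B,U \right)} = -6$
$b{\left(Q \right)} = 9 + \frac{35 Q}{12}$ ($b{\left(Q \right)} = 9 + \left(3 Q + \left(\frac{Q}{-3} + \frac{Q}{4}\right)\right) = 9 + \left(3 Q + \left(Q \left(- \frac{1}{3}\right) + Q \frac{1}{4}\right)\right) = 9 + \left(3 Q + \left(- \frac{Q}{3} + \frac{Q}{4}\right)\right) = 9 + \left(3 Q - \frac{Q}{12}\right) = 9 + \frac{35 Q}{12}$)
$f = 64$ ($f = \left(\left(6 - 3\right) + 5\right)^{2} = \left(3 + 5\right)^{2} = 8^{2} = 64$)
$\left(f + b{\left(j{\left(-5,-5 \right)} \right)}\right) \left(-48\right) = \left(64 + \left(9 + \frac{35}{12} \left(-6\right)\right)\right) \left(-48\right) = \left(64 + \left(9 - \frac{35}{2}\right)\right) \left(-48\right) = \left(64 - \frac{17}{2}\right) \left(-48\right) = \frac{111}{2} \left(-48\right) = -2664$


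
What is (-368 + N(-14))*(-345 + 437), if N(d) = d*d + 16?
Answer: -14352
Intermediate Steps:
N(d) = 16 + d**2 (N(d) = d**2 + 16 = 16 + d**2)
(-368 + N(-14))*(-345 + 437) = (-368 + (16 + (-14)**2))*(-345 + 437) = (-368 + (16 + 196))*92 = (-368 + 212)*92 = -156*92 = -14352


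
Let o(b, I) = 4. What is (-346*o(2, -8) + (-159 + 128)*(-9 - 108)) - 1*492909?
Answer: -490666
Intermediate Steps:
(-346*o(2, -8) + (-159 + 128)*(-9 - 108)) - 1*492909 = (-346*4 + (-159 + 128)*(-9 - 108)) - 1*492909 = (-1384 - 31*(-117)) - 492909 = (-1384 + 3627) - 492909 = 2243 - 492909 = -490666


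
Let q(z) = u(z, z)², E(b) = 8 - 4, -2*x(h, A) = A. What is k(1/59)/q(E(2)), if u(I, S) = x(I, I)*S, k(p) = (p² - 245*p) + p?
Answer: -14395/222784 ≈ -0.064614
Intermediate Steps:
x(h, A) = -A/2
k(p) = p² - 244*p
u(I, S) = -I*S/2 (u(I, S) = (-I/2)*S = -I*S/2)
E(b) = 4
q(z) = z⁴/4 (q(z) = (-z*z/2)² = (-z²/2)² = z⁴/4)
k(1/59)/q(E(2)) = ((-244 + 1/59)/59)/(((¼)*4⁴)) = ((-244 + 1/59)/59)/(((¼)*256)) = ((1/59)*(-14395/59))/64 = -14395/3481*1/64 = -14395/222784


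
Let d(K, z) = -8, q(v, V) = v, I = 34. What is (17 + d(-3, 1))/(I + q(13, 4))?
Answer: 9/47 ≈ 0.19149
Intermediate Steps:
(17 + d(-3, 1))/(I + q(13, 4)) = (17 - 8)/(34 + 13) = 9/47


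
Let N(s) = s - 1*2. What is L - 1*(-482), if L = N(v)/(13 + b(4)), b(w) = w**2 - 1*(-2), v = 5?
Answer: 14945/31 ≈ 482.10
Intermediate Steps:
N(s) = -2 + s (N(s) = s - 2 = -2 + s)
b(w) = 2 + w**2 (b(w) = w**2 + 2 = 2 + w**2)
L = 3/31 (L = (-2 + 5)/(13 + (2 + 4**2)) = 3/(13 + (2 + 16)) = 3/(13 + 18) = 3/31 ≈ 0.096774)
L - 1*(-482) = 3/31 - 1*(-482) = 3/31 + 482 = 14945/31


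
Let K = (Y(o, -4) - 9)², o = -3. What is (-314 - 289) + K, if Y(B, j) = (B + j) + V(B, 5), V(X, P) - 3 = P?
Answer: -539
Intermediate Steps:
V(X, P) = 3 + P
Y(B, j) = 8 + B + j (Y(B, j) = (B + j) + (3 + 5) = (B + j) + 8 = 8 + B + j)
K = 64 (K = ((8 - 3 - 4) - 9)² = (1 - 9)² = (-8)² = 64)
(-314 - 289) + K = (-314 - 289) + 64 = -603 + 64 = -539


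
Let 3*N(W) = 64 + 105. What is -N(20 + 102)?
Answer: -169/3 ≈ -56.333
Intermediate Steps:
N(W) = 169/3 (N(W) = (64 + 105)/3 = (⅓)*169 = 169/3)
-N(20 + 102) = -1*169/3 = -169/3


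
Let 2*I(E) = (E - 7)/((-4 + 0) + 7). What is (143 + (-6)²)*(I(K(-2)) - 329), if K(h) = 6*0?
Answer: -354599/6 ≈ -59100.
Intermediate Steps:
K(h) = 0
I(E) = -7/6 + E/6 (I(E) = ((E - 7)/((-4 + 0) + 7))/2 = ((-7 + E)/(-4 + 7))/2 = ((-7 + E)/3)/2 = ((-7 + E)*(⅓))/2 = (-7/3 + E/3)/2 = -7/6 + E/6)
(143 + (-6)²)*(I(K(-2)) - 329) = (143 + (-6)²)*((-7/6 + (⅙)*0) - 329) = (143 + 36)*((-7/6 + 0) - 329) = 179*(-7/6 - 329) = 179*(-1981/6) = -354599/6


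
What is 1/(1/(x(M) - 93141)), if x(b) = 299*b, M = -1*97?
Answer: -122144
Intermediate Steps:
M = -97
1/(1/(x(M) - 93141)) = 1/(1/(299*(-97) - 93141)) = 1/(1/(-29003 - 93141)) = 1/(1/(-122144)) = 1/(-1/122144) = -122144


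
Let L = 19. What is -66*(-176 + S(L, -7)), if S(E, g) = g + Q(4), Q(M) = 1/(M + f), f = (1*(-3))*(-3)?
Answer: 156948/13 ≈ 12073.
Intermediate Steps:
f = 9 (f = -3*(-3) = 9)
Q(M) = 1/(9 + M) (Q(M) = 1/(M + 9) = 1/(9 + M))
S(E, g) = 1/13 + g (S(E, g) = g + 1/(9 + 4) = g + 1/13 = 1/13 + g)
-66*(-176 + S(L, -7)) = -66*(-176 + (1/13 - 7)) = -66*(-176 - 90/13) = -66*(-2378/13) = 156948/13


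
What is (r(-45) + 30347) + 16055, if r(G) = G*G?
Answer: 48427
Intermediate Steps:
r(G) = G²
(r(-45) + 30347) + 16055 = ((-45)² + 30347) + 16055 = (2025 + 30347) + 16055 = 32372 + 16055 = 48427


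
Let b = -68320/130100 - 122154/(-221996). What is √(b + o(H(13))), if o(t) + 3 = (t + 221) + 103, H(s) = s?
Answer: √174142203669170220230/722041990 ≈ 18.276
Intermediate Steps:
o(t) = 321 + t (o(t) = -3 + ((t + 221) + 103) = -3 + ((221 + t) + 103) = -3 + (324 + t) = 321 + t)
b = 18136717/722041990 (b = -68320*1/130100 - 122154*(-1/221996) = -3416/6505 + 61077/110998 = 18136717/722041990 ≈ 0.025119)
√(b + o(H(13))) = √(18136717/722041990 + (321 + 13)) = √(18136717/722041990 + 334) = √(241180161377/722041990) = √174142203669170220230/722041990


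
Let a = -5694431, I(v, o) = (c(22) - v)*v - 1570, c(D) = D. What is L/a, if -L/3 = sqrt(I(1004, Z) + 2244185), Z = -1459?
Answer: 3*sqrt(1256687)/5694431 ≈ 0.00059059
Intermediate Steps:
I(v, o) = -1570 + v*(22 - v) (I(v, o) = (22 - v)*v - 1570 = v*(22 - v) - 1570 = -1570 + v*(22 - v))
L = -3*sqrt(1256687) (L = -3*sqrt((-1570 - 1*1004**2 + 22*1004) + 2244185) = -3*sqrt((-1570 - 1*1008016 + 22088) + 2244185) = -3*sqrt((-1570 - 1008016 + 22088) + 2244185) = -3*sqrt(-987498 + 2244185) = -3*sqrt(1256687) ≈ -3363.1)
L/a = -3*sqrt(1256687)/(-5694431) = -3*sqrt(1256687)*(-1/5694431) = 3*sqrt(1256687)/5694431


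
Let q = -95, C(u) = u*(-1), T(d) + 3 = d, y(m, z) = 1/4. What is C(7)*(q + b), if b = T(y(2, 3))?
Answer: 2737/4 ≈ 684.25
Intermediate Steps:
y(m, z) = ¼
T(d) = -3 + d
b = -11/4 (b = -3 + ¼ = -11/4 ≈ -2.7500)
C(u) = -u
C(7)*(q + b) = (-1*7)*(-95 - 11/4) = -7*(-391/4) = 2737/4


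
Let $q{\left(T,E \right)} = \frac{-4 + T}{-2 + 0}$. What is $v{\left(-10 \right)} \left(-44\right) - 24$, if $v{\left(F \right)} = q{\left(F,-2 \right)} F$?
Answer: $3056$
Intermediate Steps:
$q{\left(T,E \right)} = 2 - \frac{T}{2}$ ($q{\left(T,E \right)} = \frac{-4 + T}{-2} = \left(-4 + T\right) \left(- \frac{1}{2}\right) = 2 - \frac{T}{2}$)
$v{\left(F \right)} = F \left(2 - \frac{F}{2}\right)$ ($v{\left(F \right)} = \left(2 - \frac{F}{2}\right) F = F \left(2 - \frac{F}{2}\right)$)
$v{\left(-10 \right)} \left(-44\right) - 24 = \frac{1}{2} \left(-10\right) \left(4 - -10\right) \left(-44\right) - 24 = \frac{1}{2} \left(-10\right) \left(4 + 10\right) \left(-44\right) - 24 = \frac{1}{2} \left(-10\right) 14 \left(-44\right) - 24 = \left(-70\right) \left(-44\right) - 24 = 3080 - 24 = 3056$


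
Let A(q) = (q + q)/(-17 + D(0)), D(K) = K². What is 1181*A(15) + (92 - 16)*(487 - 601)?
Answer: -182718/17 ≈ -10748.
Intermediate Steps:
A(q) = -2*q/17 (A(q) = (q + q)/(-17 + 0²) = (2*q)/(-17 + 0) = (2*q)/(-17) = (2*q)*(-1/17) = -2*q/17)
1181*A(15) + (92 - 16)*(487 - 601) = 1181*(-2/17*15) + (92 - 16)*(487 - 601) = 1181*(-30/17) + 76*(-114) = -35430/17 - 8664 = -182718/17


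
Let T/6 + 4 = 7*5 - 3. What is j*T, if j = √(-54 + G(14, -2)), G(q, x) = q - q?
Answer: 504*I*√6 ≈ 1234.5*I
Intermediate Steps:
G(q, x) = 0
j = 3*I*√6 (j = √(-54 + 0) = √(-54) = 3*I*√6 ≈ 7.3485*I)
T = 168 (T = -24 + 6*(7*5 - 3) = -24 + 6*(35 - 3) = -24 + 6*32 = -24 + 192 = 168)
j*T = (3*I*√6)*168 = 504*I*√6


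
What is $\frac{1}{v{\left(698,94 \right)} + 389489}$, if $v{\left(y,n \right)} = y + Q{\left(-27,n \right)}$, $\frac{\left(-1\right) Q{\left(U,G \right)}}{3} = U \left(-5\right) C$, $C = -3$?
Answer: $\frac{1}{391402} \approx 2.5549 \cdot 10^{-6}$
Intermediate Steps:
$Q{\left(U,G \right)} = - 45 U$ ($Q{\left(U,G \right)} = - 3 U \left(-5\right) \left(-3\right) = - 3 - 5 U \left(-3\right) = - 3 \cdot 15 U = - 45 U$)
$v{\left(y,n \right)} = 1215 + y$ ($v{\left(y,n \right)} = y - -1215 = y + 1215 = 1215 + y$)
$\frac{1}{v{\left(698,94 \right)} + 389489} = \frac{1}{\left(1215 + 698\right) + 389489} = \frac{1}{1913 + 389489} = \frac{1}{391402}$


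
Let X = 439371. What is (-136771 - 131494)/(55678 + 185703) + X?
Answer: 106055543086/241381 ≈ 4.3937e+5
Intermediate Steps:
(-136771 - 131494)/(55678 + 185703) + X = (-136771 - 131494)/(55678 + 185703) + 439371 = -268265/241381 + 439371 = 106055543086/241381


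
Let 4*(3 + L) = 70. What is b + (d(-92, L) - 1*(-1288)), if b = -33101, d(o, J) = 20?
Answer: -31793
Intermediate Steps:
L = 29/2 (L = -3 + (¼)*70 = -3 + 35/2 = 29/2 ≈ 14.500)
b + (d(-92, L) - 1*(-1288)) = -33101 + (20 - 1*(-1288)) = -33101 + (20 + 1288) = -33101 + 1308 = -31793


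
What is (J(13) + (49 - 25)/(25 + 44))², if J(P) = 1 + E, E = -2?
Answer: 225/529 ≈ 0.42533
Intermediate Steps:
J(P) = -1 (J(P) = 1 - 2 = -1)
(J(13) + (49 - 25)/(25 + 44))² = (-1 + (49 - 25)/(25 + 44))² = (-1 + 24/69)² = (-1 + 24*(1/69))² = (-1 + 8/23)² = (-15/23)² = 225/529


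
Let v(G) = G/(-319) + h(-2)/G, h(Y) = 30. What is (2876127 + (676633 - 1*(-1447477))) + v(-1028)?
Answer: 819869383549/163966 ≈ 5.0002e+6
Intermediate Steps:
v(G) = 30/G - G/319 (v(G) = G/(-319) + 30/G = G*(-1/319) + 30/G = -G/319 + 30/G = 30/G - G/319)
(2876127 + (676633 - 1*(-1447477))) + v(-1028) = (2876127 + (676633 - 1*(-1447477))) + (30/(-1028) - 1/319*(-1028)) = (2876127 + (676633 + 1447477)) + (30*(-1/1028) + 1028/319) = (2876127 + 2124110) + (-15/514 + 1028/319) = 5000237 + 523607/163966 = 819869383549/163966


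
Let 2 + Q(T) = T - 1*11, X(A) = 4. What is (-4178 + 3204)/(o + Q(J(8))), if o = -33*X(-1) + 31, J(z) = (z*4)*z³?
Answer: -487/8135 ≈ -0.059865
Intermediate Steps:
J(z) = 4*z⁴ (J(z) = (4*z)*z³ = 4*z⁴)
Q(T) = -13 + T (Q(T) = -2 + (T - 1*11) = -2 + (T - 11) = -2 + (-11 + T) = -13 + T)
o = -101 (o = -33*4 + 31 = -132 + 31 = -101)
(-4178 + 3204)/(o + Q(J(8))) = (-4178 + 3204)/(-101 + (-13 + 4*8⁴)) = -974/(-101 + (-13 + 4*4096)) = -974/(-101 + (-13 + 16384)) = -974/(-101 + 16371) = -974/16270 = -974*1/16270 = -487/8135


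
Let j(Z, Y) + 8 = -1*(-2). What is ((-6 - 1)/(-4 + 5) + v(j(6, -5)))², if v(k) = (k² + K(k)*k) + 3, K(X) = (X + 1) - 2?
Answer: 5476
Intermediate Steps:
j(Z, Y) = -6 (j(Z, Y) = -8 - 1*(-2) = -8 + 2 = -6)
K(X) = -1 + X (K(X) = (1 + X) - 2 = -1 + X)
v(k) = 3 + k² + k*(-1 + k) (v(k) = (k² + (-1 + k)*k) + 3 = (k² + k*(-1 + k)) + 3 = 3 + k² + k*(-1 + k))
((-6 - 1)/(-4 + 5) + v(j(6, -5)))² = ((-6 - 1)/(-4 + 5) + (3 - 1*(-6) + 2*(-6)²))² = (-7/1 + (3 + 6 + 2*36))² = (-7*1 + (3 + 6 + 72))² = (-7 + 81)² = 74² = 5476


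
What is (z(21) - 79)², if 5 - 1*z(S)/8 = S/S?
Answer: 2209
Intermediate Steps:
z(S) = 32 (z(S) = 40 - 8*S/S = 40 - 8*1 = 40 - 8 = 32)
(z(21) - 79)² = (32 - 79)² = (-47)² = 2209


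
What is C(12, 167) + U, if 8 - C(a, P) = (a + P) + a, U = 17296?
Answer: 17113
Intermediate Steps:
C(a, P) = 8 - P - 2*a (C(a, P) = 8 - ((a + P) + a) = 8 - ((P + a) + a) = 8 - (P + 2*a) = 8 + (-P - 2*a) = 8 - P - 2*a)
C(12, 167) + U = (8 - 1*167 - 2*12) + 17296 = (8 - 167 - 24) + 17296 = -183 + 17296 = 17113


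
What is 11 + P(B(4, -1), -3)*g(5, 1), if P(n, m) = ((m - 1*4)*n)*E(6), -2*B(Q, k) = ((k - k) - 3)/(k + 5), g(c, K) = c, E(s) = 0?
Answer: 11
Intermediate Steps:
B(Q, k) = 3/(2*(5 + k)) (B(Q, k) = -((k - k) - 3)/(2*(k + 5)) = -(0 - 3)/(2*(5 + k)) = -(-3)/(2*(5 + k)) = 3/(2*(5 + k)))
P(n, m) = 0 (P(n, m) = ((m - 1*4)*n)*0 = ((m - 4)*n)*0 = ((-4 + m)*n)*0 = (n*(-4 + m))*0 = 0)
11 + P(B(4, -1), -3)*g(5, 1) = 11 + 0*5 = 11 + 0 = 11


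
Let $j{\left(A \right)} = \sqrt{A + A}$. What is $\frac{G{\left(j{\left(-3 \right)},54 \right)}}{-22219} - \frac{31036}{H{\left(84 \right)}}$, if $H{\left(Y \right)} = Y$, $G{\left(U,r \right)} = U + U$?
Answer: $- \frac{7759}{21} - \frac{2 i \sqrt{6}}{22219} \approx -369.48 - 0.00022049 i$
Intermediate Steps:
$j{\left(A \right)} = \sqrt{2} \sqrt{A}$ ($j{\left(A \right)} = \sqrt{2 A} = \sqrt{2} \sqrt{A}$)
$G{\left(U,r \right)} = 2 U$
$\frac{G{\left(j{\left(-3 \right)},54 \right)}}{-22219} - \frac{31036}{H{\left(84 \right)}} = \frac{2 \sqrt{2} \sqrt{-3}}{-22219} - \frac{31036}{84} = 2 \sqrt{2} i \sqrt{3} \left(- \frac{1}{22219}\right) - \frac{7759}{21} = 2 i \sqrt{6} \left(- \frac{1}{22219}\right) - \frac{7759}{21} = - \frac{2 i \sqrt{6}}{22219} - \frac{7759}{21} = - \frac{7759}{21} - \frac{2 i \sqrt{6}}{22219}$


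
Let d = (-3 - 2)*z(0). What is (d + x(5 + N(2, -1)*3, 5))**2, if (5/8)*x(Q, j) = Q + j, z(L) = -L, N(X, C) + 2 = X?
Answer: 256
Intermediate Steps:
N(X, C) = -2 + X
x(Q, j) = 8*Q/5 + 8*j/5 (x(Q, j) = 8*(Q + j)/5 = 8*Q/5 + 8*j/5)
d = 0 (d = (-3 - 2)*(-1*0) = -5*0 = 0)
(d + x(5 + N(2, -1)*3, 5))**2 = (0 + (8*(5 + (-2 + 2)*3)/5 + (8/5)*5))**2 = (0 + (8*(5 + 0*3)/5 + 8))**2 = (0 + (8*(5 + 0)/5 + 8))**2 = (0 + ((8/5)*5 + 8))**2 = (0 + (8 + 8))**2 = (0 + 16)**2 = 16**2 = 256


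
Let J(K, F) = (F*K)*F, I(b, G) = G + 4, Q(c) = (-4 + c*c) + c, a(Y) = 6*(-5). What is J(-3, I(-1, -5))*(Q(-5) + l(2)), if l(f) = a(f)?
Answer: 42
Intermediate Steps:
a(Y) = -30
l(f) = -30
Q(c) = -4 + c + c² (Q(c) = (-4 + c²) + c = -4 + c + c²)
I(b, G) = 4 + G
J(K, F) = K*F²
J(-3, I(-1, -5))*(Q(-5) + l(2)) = (-3*(4 - 5)²)*((-4 - 5 + (-5)²) - 30) = (-3*(-1)²)*((-4 - 5 + 25) - 30) = (-3*1)*(16 - 30) = -3*(-14) = 42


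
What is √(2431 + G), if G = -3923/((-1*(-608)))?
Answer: 5*√2240670/152 ≈ 49.240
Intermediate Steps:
G = -3923/608 ≈ -6.4523
√(2431 + G) = √(2431 - 3923/608) = √(1474125/608) = 5*√2240670/152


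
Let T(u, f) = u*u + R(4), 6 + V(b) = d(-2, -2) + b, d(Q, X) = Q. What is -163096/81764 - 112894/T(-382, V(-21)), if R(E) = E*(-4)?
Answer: -4128459523/1491252714 ≈ -2.7685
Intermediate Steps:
R(E) = -4*E
V(b) = -8 + b (V(b) = -6 + (-2 + b) = -8 + b)
T(u, f) = -16 + u**2 (T(u, f) = u*u - 4*4 = u**2 - 16 = -16 + u**2)
-163096/81764 - 112894/T(-382, V(-21)) = -163096/81764 - 112894/(-16 + (-382)**2) = -163096*1/81764 - 112894/(-16 + 145924) = -40774/20441 - 112894/145908 = -40774/20441 - 112894*1/145908 = -40774/20441 - 56447/72954 = -4128459523/1491252714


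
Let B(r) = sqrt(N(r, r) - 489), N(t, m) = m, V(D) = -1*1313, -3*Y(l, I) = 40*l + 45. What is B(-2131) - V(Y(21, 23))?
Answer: 1313 + 2*I*sqrt(655) ≈ 1313.0 + 51.186*I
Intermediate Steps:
Y(l, I) = -15 - 40*l/3 (Y(l, I) = -(40*l + 45)/3 = -(45 + 40*l)/3 = -15 - 40*l/3)
V(D) = -1313
B(r) = sqrt(-489 + r) (B(r) = sqrt(r - 489) = sqrt(-489 + r))
B(-2131) - V(Y(21, 23)) = sqrt(-489 - 2131) - 1*(-1313) = sqrt(-2620) + 1313 = 2*I*sqrt(655) + 1313 = 1313 + 2*I*sqrt(655)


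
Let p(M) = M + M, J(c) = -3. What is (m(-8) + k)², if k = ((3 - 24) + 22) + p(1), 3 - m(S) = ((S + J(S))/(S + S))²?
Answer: 2002225/65536 ≈ 30.552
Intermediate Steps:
p(M) = 2*M
m(S) = 3 - (-3 + S)²/(4*S²) (m(S) = 3 - ((S - 3)/(S + S))² = 3 - ((-3 + S)/((2*S)))² = 3 - ((-3 + S)*(1/(2*S)))² = 3 - ((-3 + S)/(2*S))² = 3 - (-3 + S)²/(4*S²))
k = 3 (k = ((3 - 24) + 22) + 2*1 = (-21 + 22) + 2 = 1 + 2 = 3)
(m(-8) + k)² = ((3 - ¼*(-3 - 8)²/(-8)²) + 3)² = ((3 - ¼*1/64*(-11)²) + 3)² = ((3 - ¼*1/64*121) + 3)² = ((3 - 121/256) + 3)² = (647/256 + 3)² = (1415/256)² = 2002225/65536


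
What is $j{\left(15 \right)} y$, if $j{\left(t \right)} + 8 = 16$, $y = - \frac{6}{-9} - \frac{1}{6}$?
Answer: $4$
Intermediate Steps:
$y = \frac{1}{2}$ ($y = \left(-6\right) \left(- \frac{1}{9}\right) - \frac{1}{6} = \frac{2}{3} - \frac{1}{6} = \frac{1}{2} \approx 0.5$)
$j{\left(t \right)} = 8$ ($j{\left(t \right)} = -8 + 16 = 8$)
$j{\left(15 \right)} y = 8 \cdot \frac{1}{2} = 4$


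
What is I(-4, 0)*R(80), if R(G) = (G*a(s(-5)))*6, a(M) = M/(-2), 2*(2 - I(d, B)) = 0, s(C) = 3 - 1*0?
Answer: -1440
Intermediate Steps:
s(C) = 3 (s(C) = 3 + 0 = 3)
I(d, B) = 2 (I(d, B) = 2 - 1/2*0 = 2 + 0 = 2)
a(M) = -M/2 (a(M) = M*(-1/2) = -M/2)
R(G) = -9*G (R(G) = (G*(-1/2*3))*6 = (G*(-3/2))*6 = -3*G/2*6 = -9*G)
I(-4, 0)*R(80) = 2*(-9*80) = 2*(-720) = -1440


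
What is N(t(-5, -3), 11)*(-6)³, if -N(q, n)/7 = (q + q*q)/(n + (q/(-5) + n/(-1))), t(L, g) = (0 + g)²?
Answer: -75600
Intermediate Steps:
t(L, g) = g²
N(q, n) = 35*(q + q²)/q (N(q, n) = -7*(q + q*q)/(n + (q/(-5) + n/(-1))) = -7*(q + q²)/(n + (q*(-⅕) + n*(-1))) = -7*(q + q²)/(n + (-q/5 - n)) = -7*(q + q²)/(n + (-n - q/5)) = -7*(q + q²)/((-q/5)) = -7*(q + q²)*(-5/q) = -(-35)*(q + q²)/q = 35*(q + q²)/q)
N(t(-5, -3), 11)*(-6)³ = (35 + 35*(-3)²)*(-6)³ = (35 + 35*9)*(-216) = (35 + 315)*(-216) = 350*(-216) = -75600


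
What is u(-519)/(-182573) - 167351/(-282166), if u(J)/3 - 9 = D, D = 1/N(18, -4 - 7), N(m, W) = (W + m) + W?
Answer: 61092734531/103031786236 ≈ 0.59295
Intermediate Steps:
N(m, W) = m + 2*W
D = -¼ (D = 1/(18 + 2*(-4 - 7)) = 1/(18 + 2*(-11)) = 1/(18 - 22) = 1/(-4) = -¼ ≈ -0.25000)
u(J) = 105/4 (u(J) = 27 + 3*(-¼) = 27 - ¾ = 105/4)
u(-519)/(-182573) - 167351/(-282166) = (105/4)/(-182573) - 167351/(-282166) = (105/4)*(-1/182573) - 167351*(-1/282166) = -105/730292 + 167351/282166 = 61092734531/103031786236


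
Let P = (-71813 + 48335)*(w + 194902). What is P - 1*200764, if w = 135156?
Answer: -7749302488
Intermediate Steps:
P = -7749101724 (P = (-71813 + 48335)*(135156 + 194902) = -23478*330058 = -7749101724)
P - 1*200764 = -7749101724 - 1*200764 = -7749101724 - 200764 = -7749302488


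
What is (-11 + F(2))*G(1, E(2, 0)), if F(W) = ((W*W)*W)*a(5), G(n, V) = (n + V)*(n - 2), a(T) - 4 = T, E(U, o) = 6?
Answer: -427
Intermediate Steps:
a(T) = 4 + T
G(n, V) = (-2 + n)*(V + n) (G(n, V) = (V + n)*(-2 + n) = (-2 + n)*(V + n))
F(W) = 9*W³ (F(W) = ((W*W)*W)*(4 + 5) = (W²*W)*9 = W³*9 = 9*W³)
(-11 + F(2))*G(1, E(2, 0)) = (-11 + 9*2³)*(1² - 2*6 - 2*1 + 6*1) = (-11 + 9*8)*(1 - 12 - 2 + 6) = (-11 + 72)*(-7) = 61*(-7) = -427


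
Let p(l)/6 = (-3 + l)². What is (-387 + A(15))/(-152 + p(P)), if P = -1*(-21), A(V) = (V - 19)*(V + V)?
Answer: -507/1792 ≈ -0.28292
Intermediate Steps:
A(V) = 2*V*(-19 + V) (A(V) = (-19 + V)*(2*V) = 2*V*(-19 + V))
P = 21
p(l) = 6*(-3 + l)²
(-387 + A(15))/(-152 + p(P)) = (-387 + 2*15*(-19 + 15))/(-152 + 6*(-3 + 21)²) = (-387 + 2*15*(-4))/(-152 + 6*18²) = (-387 - 120)/(-152 + 6*324) = -507/(-152 + 1944) = -507/1792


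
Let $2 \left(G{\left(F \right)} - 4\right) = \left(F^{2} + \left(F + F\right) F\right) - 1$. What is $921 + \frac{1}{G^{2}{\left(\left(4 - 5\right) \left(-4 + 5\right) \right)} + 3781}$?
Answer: $\frac{3505327}{3806} \approx 921.0$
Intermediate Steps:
$G{\left(F \right)} = \frac{7}{2} + \frac{3 F^{2}}{2}$ ($G{\left(F \right)} = 4 + \frac{\left(F^{2} + \left(F + F\right) F\right) - 1}{2} = 4 + \frac{\left(F^{2} + 2 F F\right) - 1}{2} = 4 + \frac{\left(F^{2} + 2 F^{2}\right) - 1}{2} = 4 + \frac{3 F^{2} - 1}{2} = 4 + \frac{-1 + 3 F^{2}}{2} = 4 + \left(- \frac{1}{2} + \frac{3 F^{2}}{2}\right) = \frac{7}{2} + \frac{3 F^{2}}{2}$)
$921 + \frac{1}{G^{2}{\left(\left(4 - 5\right) \left(-4 + 5\right) \right)} + 3781} = 921 + \frac{1}{\left(\frac{7}{2} + \frac{3 \left(\left(4 - 5\right) \left(-4 + 5\right)\right)^{2}}{2}\right)^{2} + 3781} = 921 + \frac{1}{\left(\frac{7}{2} + \frac{3 \left(\left(-1\right) 1\right)^{2}}{2}\right)^{2} + 3781} = 921 + \frac{1}{\left(\frac{7}{2} + \frac{3 \left(-1\right)^{2}}{2}\right)^{2} + 3781} = 921 + \frac{1}{\left(\frac{7}{2} + \frac{3}{2} \cdot 1\right)^{2} + 3781} = 921 + \frac{1}{\left(\frac{7}{2} + \frac{3}{2}\right)^{2} + 3781} = 921 + \frac{1}{5^{2} + 3781} = 921 + \frac{1}{25 + 3781} = 921 + \frac{1}{3806} = \frac{3505327}{3806}$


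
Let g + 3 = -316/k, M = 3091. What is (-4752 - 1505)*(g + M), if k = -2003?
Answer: -38703174060/2003 ≈ -1.9323e+7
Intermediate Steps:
g = -5693/2003 (g = -3 - 316/(-2003) = -3 - 316*(-1/2003) = -3 + 316/2003 = -5693/2003 ≈ -2.8422)
(-4752 - 1505)*(g + M) = (-4752 - 1505)*(-5693/2003 + 3091) = -6257*6185580/2003 = -38703174060/2003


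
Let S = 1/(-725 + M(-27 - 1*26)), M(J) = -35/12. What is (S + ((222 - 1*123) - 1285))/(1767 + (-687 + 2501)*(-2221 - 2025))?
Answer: 10359722/67263666595 ≈ 0.00015402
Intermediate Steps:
M(J) = -35/12 (M(J) = -35*1/12 = -35/12)
S = -12/8735 (S = 1/(-725 - 35/12) = 1/(-8735/12) = -12/8735 ≈ -0.0013738)
(S + ((222 - 1*123) - 1285))/(1767 + (-687 + 2501)*(-2221 - 2025)) = (-12/8735 + ((222 - 1*123) - 1285))/(1767 + (-687 + 2501)*(-2221 - 2025)) = (-12/8735 + ((222 - 123) - 1285))/(1767 + 1814*(-4246)) = (-12/8735 + (99 - 1285))/(1767 - 7702244) = (-12/8735 - 1186)/(-7700477) = -10359722/8735*(-1/7700477) = 10359722/67263666595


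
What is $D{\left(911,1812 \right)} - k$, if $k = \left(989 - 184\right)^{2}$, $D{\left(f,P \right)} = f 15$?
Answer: $-634360$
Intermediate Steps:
$D{\left(f,P \right)} = 15 f$
$k = 648025$ ($k = 805^{2} = 648025$)
$D{\left(911,1812 \right)} - k = 15 \cdot 911 - 648025 = 13665 - 648025 = -634360$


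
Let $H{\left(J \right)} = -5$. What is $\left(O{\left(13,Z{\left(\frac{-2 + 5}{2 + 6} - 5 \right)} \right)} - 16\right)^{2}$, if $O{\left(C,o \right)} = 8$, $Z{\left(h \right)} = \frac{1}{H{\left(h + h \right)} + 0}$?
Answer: $64$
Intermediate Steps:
$Z{\left(h \right)} = - \frac{1}{5}$ ($Z{\left(h \right)} = \frac{1}{-5 + 0} = \frac{1}{-5} = - \frac{1}{5}$)
$\left(O{\left(13,Z{\left(\frac{-2 + 5}{2 + 6} - 5 \right)} \right)} - 16\right)^{2} = \left(8 - 16\right)^{2} = \left(-8\right)^{2} = 64$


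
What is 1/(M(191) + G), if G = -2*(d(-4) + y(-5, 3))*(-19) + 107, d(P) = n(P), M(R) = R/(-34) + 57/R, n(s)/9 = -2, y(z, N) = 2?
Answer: -6494/3288037 ≈ -0.0019750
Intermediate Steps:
n(s) = -18 (n(s) = 9*(-2) = -18)
M(R) = 57/R - R/34 (M(R) = R*(-1/34) + 57/R = -R/34 + 57/R = 57/R - R/34)
d(P) = -18
G = -501 (G = -2*(-18 + 2)*(-19) + 107 = -2*(-16)*(-19) + 107 = 32*(-19) + 107 = -608 + 107 = -501)
1/(M(191) + G) = 1/((57/191 - 1/34*191) - 501) = 1/((57*(1/191) - 191/34) - 501) = 1/((57/191 - 191/34) - 501) = 1/(-34543/6494 - 501) = 1/(-3288037/6494) = -6494/3288037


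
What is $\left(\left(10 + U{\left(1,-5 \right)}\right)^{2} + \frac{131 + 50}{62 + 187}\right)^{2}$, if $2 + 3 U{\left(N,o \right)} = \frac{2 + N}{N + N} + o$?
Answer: $\frac{40584117025}{8928144} \approx 4545.6$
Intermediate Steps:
$U{\left(N,o \right)} = - \frac{2}{3} + \frac{o}{3} + \frac{2 + N}{6 N}$ ($U{\left(N,o \right)} = - \frac{2}{3} + \frac{\frac{2 + N}{N + N} + o}{3} = - \frac{2}{3} + \frac{\frac{2 + N}{2 N} + o}{3} = - \frac{2}{3} + \frac{o + \frac{2 + N}{2 N}}{3} = - \frac{2}{3} + \left(\frac{o}{3} + \frac{2 + N}{6 N}\right) = - \frac{2}{3} + \frac{o}{3} + \frac{2 + N}{6 N}$)
$\left(\left(10 + U{\left(1,-5 \right)}\right)^{2} + \frac{131 + 50}{62 + 187}\right)^{2} = \left(\left(10 + \frac{2 + 1 \left(-3 + 2 \left(-5\right)\right)}{6 \cdot 1}\right)^{2} + \frac{131 + 50}{62 + 187}\right)^{2} = \left(\left(10 + \frac{1}{6} \cdot 1 \left(2 + 1 \left(-3 - 10\right)\right)\right)^{2} + \frac{181}{249}\right)^{2} = \left(\left(10 + \frac{1}{6} \cdot 1 \left(2 + 1 \left(-13\right)\right)\right)^{2} + 181 \cdot \frac{1}{249}\right)^{2} = \left(\left(10 + \frac{1}{6} \cdot 1 \left(2 - 13\right)\right)^{2} + \frac{181}{249}\right)^{2} = \left(\left(10 + \frac{1}{6} \cdot 1 \left(-11\right)\right)^{2} + \frac{181}{249}\right)^{2} = \left(\left(10 - \frac{11}{6}\right)^{2} + \frac{181}{249}\right)^{2} = \left(\left(\frac{49}{6}\right)^{2} + \frac{181}{249}\right)^{2} = \left(\frac{2401}{36} + \frac{181}{249}\right)^{2} = \left(\frac{201455}{2988}\right)^{2} = \frac{40584117025}{8928144}$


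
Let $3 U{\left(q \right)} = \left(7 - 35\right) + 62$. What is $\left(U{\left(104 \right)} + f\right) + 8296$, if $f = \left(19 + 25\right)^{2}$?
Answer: $\frac{30730}{3} \approx 10243.0$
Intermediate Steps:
$U{\left(q \right)} = \frac{34}{3}$ ($U{\left(q \right)} = \frac{\left(7 - 35\right) + 62}{3} = \frac{-28 + 62}{3} = \frac{1}{3} \cdot 34 = \frac{34}{3}$)
$f = 1936$ ($f = 44^{2} = 1936$)
$\left(U{\left(104 \right)} + f\right) + 8296 = \left(\frac{34}{3} + 1936\right) + 8296 = \frac{5842}{3} + 8296 = \frac{30730}{3}$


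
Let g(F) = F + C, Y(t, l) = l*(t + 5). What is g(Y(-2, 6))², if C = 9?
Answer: 729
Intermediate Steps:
Y(t, l) = l*(5 + t)
g(F) = 9 + F (g(F) = F + 9 = 9 + F)
g(Y(-2, 6))² = (9 + 6*(5 - 2))² = (9 + 6*3)² = (9 + 18)² = 27² = 729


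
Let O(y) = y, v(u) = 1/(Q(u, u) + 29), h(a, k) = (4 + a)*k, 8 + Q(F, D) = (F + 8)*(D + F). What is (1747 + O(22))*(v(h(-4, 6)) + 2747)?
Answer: 102050072/21 ≈ 4.8595e+6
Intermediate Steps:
Q(F, D) = -8 + (8 + F)*(D + F) (Q(F, D) = -8 + (F + 8)*(D + F) = -8 + (8 + F)*(D + F))
h(a, k) = k*(4 + a)
v(u) = 1/(21 + 2*u**2 + 16*u) (v(u) = 1/((-8 + u**2 + 8*u + 8*u + u*u) + 29) = 1/((-8 + u**2 + 8*u + 8*u + u**2) + 29) = 1/((-8 + 2*u**2 + 16*u) + 29) = 1/(21 + 2*u**2 + 16*u))
(1747 + O(22))*(v(h(-4, 6)) + 2747) = (1747 + 22)*(1/(21 + 2*(6*(4 - 4))**2 + 16*(6*(4 - 4))) + 2747) = 1769*(1/(21 + 2*(6*0)**2 + 16*(6*0)) + 2747) = 1769*(1/(21 + 2*0**2 + 16*0) + 2747) = 1769*(1/(21 + 2*0 + 0) + 2747) = 1769*(1/(21 + 0 + 0) + 2747) = 1769*(1/21 + 2747) = 1769*(57688/21) = 102050072/21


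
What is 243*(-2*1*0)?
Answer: 0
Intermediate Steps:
243*(-2*1*0) = 243*(-2*0) = 243*0 = 0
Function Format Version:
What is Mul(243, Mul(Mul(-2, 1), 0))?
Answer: 0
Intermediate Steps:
Mul(243, Mul(Mul(-2, 1), 0)) = Mul(243, Mul(-2, 0)) = Mul(243, 0) = 0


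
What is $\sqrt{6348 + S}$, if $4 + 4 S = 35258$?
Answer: $\frac{\sqrt{60646}}{2} \approx 123.13$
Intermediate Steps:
$S = \frac{17627}{2}$ ($S = -1 + \frac{1}{4} \cdot 35258 = -1 + \frac{17629}{2} = \frac{17627}{2} \approx 8813.5$)
$\sqrt{6348 + S} = \sqrt{6348 + \frac{17627}{2}} = \sqrt{\frac{30323}{2}} = \frac{\sqrt{60646}}{2}$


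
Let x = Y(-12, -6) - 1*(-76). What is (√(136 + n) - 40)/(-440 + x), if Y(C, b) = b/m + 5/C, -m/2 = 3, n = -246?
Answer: 480/4361 - 12*I*√110/4361 ≈ 0.11007 - 0.02886*I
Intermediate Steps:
m = -6 (m = -2*3 = -6)
Y(C, b) = 5/C - b/6 (Y(C, b) = b/(-6) + 5/C = b*(-⅙) + 5/C = -b/6 + 5/C = 5/C - b/6)
x = 919/12 (x = (5/(-12) - ⅙*(-6)) - 1*(-76) = (5*(-1/12) + 1) + 76 = (-5/12 + 1) + 76 = 7/12 + 76 = 919/12 ≈ 76.583)
(√(136 + n) - 40)/(-440 + x) = (√(136 - 246) - 40)/(-440 + 919/12) = (√(-110) - 40)/(-4361/12) = (I*√110 - 40)*(-12/4361) = (-40 + I*√110)*(-12/4361) = 480/4361 - 12*I*√110/4361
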